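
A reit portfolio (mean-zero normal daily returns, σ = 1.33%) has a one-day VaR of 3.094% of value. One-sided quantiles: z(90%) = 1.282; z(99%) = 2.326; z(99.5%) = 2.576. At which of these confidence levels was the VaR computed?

Implied z = VaR/σ = 3.094 / 1.33 = 2.326.
This matches z(99%) = 2.326.

99%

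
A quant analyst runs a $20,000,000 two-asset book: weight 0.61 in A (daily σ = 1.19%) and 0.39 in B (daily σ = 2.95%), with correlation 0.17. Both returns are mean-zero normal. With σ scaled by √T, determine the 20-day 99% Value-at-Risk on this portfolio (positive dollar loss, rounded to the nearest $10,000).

σ_p = √(0.61²·1.19² + 0.39²·2.95² + 2·0.17·0.61·0.39·1.19·2.95) = 1.461%.
σ_{20d} = 1.461% × √20 = 6.534%.
z(99%) = 2.326.
VaR = 2.326 × 6.534% = 15.198%; on $20,000,000 that is $3,039,600.

$3,040,000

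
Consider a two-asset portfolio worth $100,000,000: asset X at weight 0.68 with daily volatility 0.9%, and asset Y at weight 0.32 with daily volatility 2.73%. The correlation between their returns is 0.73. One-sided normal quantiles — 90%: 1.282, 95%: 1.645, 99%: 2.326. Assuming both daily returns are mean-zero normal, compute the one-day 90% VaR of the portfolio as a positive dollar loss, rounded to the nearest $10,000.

σ_p² = 0.68²·0.9² + 0.32²·2.73² + 2·0.73·0.68·0.32·0.9·2.73 = 1.9183 (%²).
σ_p = √1.9183 = 1.385%.
VaR = 1.282 × 1.385% = 1.776%; on $100,000,000 that is $1,776,000.

$1,780,000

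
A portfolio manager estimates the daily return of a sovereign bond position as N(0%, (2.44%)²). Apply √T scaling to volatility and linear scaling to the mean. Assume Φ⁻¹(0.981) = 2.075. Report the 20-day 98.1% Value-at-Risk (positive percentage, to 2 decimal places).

σ_{20d} = 2.44% × √20 = 10.912%.
VaR = 2.075 × 10.912% = 22.642%.

22.64%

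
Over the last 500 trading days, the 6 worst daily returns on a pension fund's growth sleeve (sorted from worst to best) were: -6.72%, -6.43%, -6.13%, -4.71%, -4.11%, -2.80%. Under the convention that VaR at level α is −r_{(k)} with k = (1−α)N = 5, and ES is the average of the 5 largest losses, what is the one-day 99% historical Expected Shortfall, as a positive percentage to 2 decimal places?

5.62%

The 5 worst returns sum to -28.10%.
ES = −(-28.10%) / 5 = 5.62%.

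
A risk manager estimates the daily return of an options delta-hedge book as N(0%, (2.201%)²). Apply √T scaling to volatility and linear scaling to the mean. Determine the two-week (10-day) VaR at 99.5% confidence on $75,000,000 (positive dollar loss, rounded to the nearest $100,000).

$13,400,000

At 99.5%, z = 2.576.
σ_{10d} = 2.201% × √10 = 6.960%.
VaR = 2.576 × 6.960% = 17.929%.
On $75,000,000: 0.17929 × $75,000,000 = $13,446,750.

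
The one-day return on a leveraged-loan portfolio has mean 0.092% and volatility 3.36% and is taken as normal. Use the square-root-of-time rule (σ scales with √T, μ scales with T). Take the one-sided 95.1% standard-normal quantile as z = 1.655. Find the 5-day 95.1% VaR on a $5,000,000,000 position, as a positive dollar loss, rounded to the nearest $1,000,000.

$599,000,000

σ_{5d} = 3.36% × √5 = 7.513%; μ_{5d} = 5 × 0.092% = 0.460%.
VaR = −(0.460%) + 1.655 × 7.513% = 11.974%.
On $5,000,000,000: 0.11974 × $5,000,000,000 = $598,700,000.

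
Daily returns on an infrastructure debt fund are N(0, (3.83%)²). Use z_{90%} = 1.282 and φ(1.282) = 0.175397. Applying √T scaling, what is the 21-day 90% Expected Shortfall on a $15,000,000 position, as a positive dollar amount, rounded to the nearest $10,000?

$4,620,000

σ_{21d} = 3.83% × √21 = 17.551%.
ES multiplier = φ(z)/(1−α) = 0.175397/0.1 = 1.754.
ES = 17.551% × 1.754 = 30.784%; on $15,000,000: $4,617,600.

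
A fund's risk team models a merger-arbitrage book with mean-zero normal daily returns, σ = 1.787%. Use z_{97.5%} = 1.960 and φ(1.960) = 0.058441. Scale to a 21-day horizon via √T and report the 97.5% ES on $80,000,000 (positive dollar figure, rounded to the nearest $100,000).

$15,300,000

σ_{21d} = 1.787% × √21 = 8.189%.
ES multiplier = φ(z)/(1−α) = 0.058441/0.025 = 2.338.
ES = 8.189% × 2.338 = 19.146%; on $80,000,000: $15,316,800.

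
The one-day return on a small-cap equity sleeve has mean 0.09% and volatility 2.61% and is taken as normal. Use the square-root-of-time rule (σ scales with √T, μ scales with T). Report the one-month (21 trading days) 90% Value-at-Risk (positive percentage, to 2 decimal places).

At 90%, z = 1.282.
σ_{21d} = 2.61% × √21 = 11.961%; μ_{21d} = 21 × 0.09% = 1.890%.
VaR = −(1.890%) + 1.282 × 11.961% = 13.444%.

13.44%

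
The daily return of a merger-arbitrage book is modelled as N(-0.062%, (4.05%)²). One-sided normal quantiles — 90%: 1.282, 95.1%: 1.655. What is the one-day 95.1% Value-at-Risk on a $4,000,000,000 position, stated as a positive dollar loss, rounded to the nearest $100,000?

$270,600,000

VaR = −μ + z·σ = −(-0.062%) + 1.655 × 4.05% = 6.765%.
On $4,000,000,000: 0.06765 × $4,000,000,000 = $270,600,000.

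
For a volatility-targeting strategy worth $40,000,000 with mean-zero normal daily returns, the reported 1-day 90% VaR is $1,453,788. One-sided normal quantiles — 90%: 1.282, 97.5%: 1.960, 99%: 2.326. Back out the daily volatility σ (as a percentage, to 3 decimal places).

2.835%

VaR as a fraction: $1,453,788 / $40,000,000 = 3.634%.
σ = VaR / z = 3.634% / 1.282 = 2.835%.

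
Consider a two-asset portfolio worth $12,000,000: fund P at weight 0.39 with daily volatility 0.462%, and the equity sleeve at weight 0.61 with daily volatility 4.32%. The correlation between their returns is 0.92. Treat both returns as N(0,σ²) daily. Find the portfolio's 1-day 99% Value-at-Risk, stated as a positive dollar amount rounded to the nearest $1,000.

σ_p² = 0.39²·0.462² + 0.61²·4.32² + 2·0.92·0.39·0.61·0.462·4.32 = 7.8504 (%²).
σ_p = √7.8504 = 2.802%.
At 99%, z = 2.326.
VaR = 2.326 × 2.802% = 6.517%; on $12,000,000 that is $782,040.

$782,000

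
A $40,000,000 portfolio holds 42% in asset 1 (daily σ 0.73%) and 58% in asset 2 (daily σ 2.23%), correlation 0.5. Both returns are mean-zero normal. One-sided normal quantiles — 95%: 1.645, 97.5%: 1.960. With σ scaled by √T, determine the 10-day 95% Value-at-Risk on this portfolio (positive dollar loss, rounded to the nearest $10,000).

σ_p = √(0.42²·0.73² + 0.58²·2.23² + 2·0.5·0.42·0.58·0.73·2.23) = 1.471%.
σ_{10d} = 1.471% × √10 = 4.652%.
VaR = 1.645 × 4.652% = 7.653%; on $40,000,000 that is $3,061,200.

$3,060,000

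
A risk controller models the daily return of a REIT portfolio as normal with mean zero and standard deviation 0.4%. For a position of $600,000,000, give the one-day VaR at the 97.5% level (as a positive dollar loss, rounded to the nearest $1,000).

$4,704,000

At 97.5% one-sided, z = 1.960.
VaR = z·σ = 1.960 × 0.4% = 0.784%.
On $600,000,000: 0.00784 × $600,000,000 = $4,704,000.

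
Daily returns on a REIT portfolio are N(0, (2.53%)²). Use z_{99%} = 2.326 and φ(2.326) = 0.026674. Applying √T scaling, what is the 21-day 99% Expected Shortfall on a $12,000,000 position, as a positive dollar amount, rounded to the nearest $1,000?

σ_{21d} = 2.53% × √21 = 11.594%.
ES multiplier = φ(z)/(1−α) = 0.026674/0.01 = 2.667.
ES = 11.594% × 2.667 = 30.921%; on $12,000,000: $3,710,520.

$3,711,000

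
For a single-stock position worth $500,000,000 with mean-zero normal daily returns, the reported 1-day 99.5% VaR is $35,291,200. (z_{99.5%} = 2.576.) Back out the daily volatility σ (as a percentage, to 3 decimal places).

VaR as a fraction: $35,291,200 / $500,000,000 = 7.058%.
σ = VaR / z = 7.058% / 2.576 = 2.740%.

2.740%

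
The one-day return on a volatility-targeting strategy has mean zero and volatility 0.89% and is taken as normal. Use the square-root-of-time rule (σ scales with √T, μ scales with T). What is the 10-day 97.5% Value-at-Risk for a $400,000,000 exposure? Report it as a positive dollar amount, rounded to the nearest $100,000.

At 97.5%, z = 1.960.
σ_{10d} = 0.89% × √10 = 2.814%.
VaR = 1.960 × 2.814% = 5.515%.
On $400,000,000: 0.05515 × $400,000,000 = $22,060,000.

$22,100,000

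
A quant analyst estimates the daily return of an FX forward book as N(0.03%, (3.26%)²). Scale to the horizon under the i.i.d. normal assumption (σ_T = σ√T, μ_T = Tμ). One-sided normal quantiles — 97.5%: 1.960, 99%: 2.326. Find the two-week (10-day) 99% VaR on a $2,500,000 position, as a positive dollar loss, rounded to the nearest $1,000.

σ_{10d} = 3.26% × √10 = 10.309%; μ_{10d} = 10 × 0.03% = 0.300%.
VaR = −(0.300%) + 2.326 × 10.309% = 23.679%.
On $2,500,000: 0.23679 × $2,500,000 = $591,975.

$592,000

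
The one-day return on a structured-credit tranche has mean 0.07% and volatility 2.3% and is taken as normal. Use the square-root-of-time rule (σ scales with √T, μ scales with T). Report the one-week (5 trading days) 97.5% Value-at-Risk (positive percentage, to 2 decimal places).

At 97.5%, z = 1.960.
σ_{5d} = 2.3% × √5 = 5.143%; μ_{5d} = 5 × 0.07% = 0.350%.
VaR = −(0.350%) + 1.960 × 5.143% = 9.730%.

9.73%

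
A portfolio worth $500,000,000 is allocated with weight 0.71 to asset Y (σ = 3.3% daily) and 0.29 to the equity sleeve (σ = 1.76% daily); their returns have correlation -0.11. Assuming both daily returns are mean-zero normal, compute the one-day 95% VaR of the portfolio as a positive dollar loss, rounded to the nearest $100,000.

$19,300,000

σ_p² = 0.71²·3.3² + 0.29²·1.76² + 2·-0.11·0.71·0.29·3.3·1.76 = 5.4871 (%²).
σ_p = √5.4871 = 2.342%.
At 95%, z = 1.645.
VaR = 1.645 × 2.342% = 3.853%; on $500,000,000 that is $19,265,000.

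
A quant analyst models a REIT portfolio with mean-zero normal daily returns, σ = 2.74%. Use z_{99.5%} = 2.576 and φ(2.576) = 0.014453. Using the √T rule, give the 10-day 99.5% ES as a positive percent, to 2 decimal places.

σ_{10d} = 2.74% × √10 = 8.665%.
ES multiplier = φ(z)/(1−α) = 0.014453/0.005 = 2.891.
ES = 8.665% × 2.891 = 25.051%.

25.05%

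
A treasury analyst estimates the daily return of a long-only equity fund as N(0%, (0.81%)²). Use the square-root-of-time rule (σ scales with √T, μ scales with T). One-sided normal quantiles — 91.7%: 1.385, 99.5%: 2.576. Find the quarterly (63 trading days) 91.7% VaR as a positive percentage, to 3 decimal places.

8.904%

σ_{63d} = 0.81% × √63 = 6.429%.
VaR = 1.385 × 6.429% = 8.904%.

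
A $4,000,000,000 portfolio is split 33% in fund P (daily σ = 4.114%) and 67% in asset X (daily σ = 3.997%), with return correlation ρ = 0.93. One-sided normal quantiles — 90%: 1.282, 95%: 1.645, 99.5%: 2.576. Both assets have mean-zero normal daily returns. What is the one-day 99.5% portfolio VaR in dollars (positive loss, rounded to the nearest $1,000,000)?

$409,000,000

σ_p² = 0.33²·4.114² + 0.67²·3.997² + 2·0.93·0.33·0.67·4.114·3.997 = 15.7772 (%²).
σ_p = √15.7772 = 3.972%.
VaR = 2.576 × 3.972% = 10.232%; on $4,000,000,000 that is $409,280,000.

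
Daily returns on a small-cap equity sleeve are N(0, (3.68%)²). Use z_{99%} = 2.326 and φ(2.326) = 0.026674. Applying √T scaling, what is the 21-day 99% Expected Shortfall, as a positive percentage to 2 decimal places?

44.98%

σ_{21d} = 3.68% × √21 = 16.864%.
ES multiplier = φ(z)/(1−α) = 0.026674/0.01 = 2.667.
ES = 16.864% × 2.667 = 44.976%.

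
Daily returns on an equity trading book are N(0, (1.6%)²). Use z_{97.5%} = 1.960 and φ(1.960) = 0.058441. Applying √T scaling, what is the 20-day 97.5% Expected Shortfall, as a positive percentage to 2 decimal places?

16.73%

σ_{20d} = 1.6% × √20 = 7.155%.
ES multiplier = φ(z)/(1−α) = 0.058441/0.025 = 2.338.
ES = 7.155% × 2.338 = 16.728%.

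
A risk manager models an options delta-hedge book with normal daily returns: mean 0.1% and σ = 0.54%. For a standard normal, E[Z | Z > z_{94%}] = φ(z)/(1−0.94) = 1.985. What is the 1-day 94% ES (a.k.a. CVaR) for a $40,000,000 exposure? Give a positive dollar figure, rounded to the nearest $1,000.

ES = −(0.1%) + 0.54% × 1.985 = 0.972%.
On $40,000,000: 0.00972 × $40,000,000 = $388,800.

$389,000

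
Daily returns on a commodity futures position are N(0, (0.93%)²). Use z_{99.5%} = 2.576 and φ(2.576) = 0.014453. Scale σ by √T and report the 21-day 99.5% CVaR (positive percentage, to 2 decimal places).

σ_{21d} = 0.93% × √21 = 4.262%.
ES multiplier = φ(z)/(1−α) = 0.014453/0.005 = 2.891.
ES = 4.262% × 2.891 = 12.321%.

12.32%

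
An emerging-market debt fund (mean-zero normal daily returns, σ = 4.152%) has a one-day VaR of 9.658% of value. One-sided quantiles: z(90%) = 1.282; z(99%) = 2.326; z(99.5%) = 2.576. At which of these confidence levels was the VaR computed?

99%

Implied z = VaR/σ = 9.658 / 4.152 = 2.326.
This matches z(99%) = 2.326.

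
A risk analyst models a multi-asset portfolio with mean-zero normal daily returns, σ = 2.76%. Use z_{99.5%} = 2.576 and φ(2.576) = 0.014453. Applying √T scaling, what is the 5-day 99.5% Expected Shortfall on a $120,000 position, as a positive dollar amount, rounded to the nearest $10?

σ_{5d} = 2.76% × √5 = 6.172%.
ES multiplier = φ(z)/(1−α) = 0.014453/0.005 = 2.891.
ES = 6.172% × 2.891 = 17.843%; on $120,000: $21,412.

$21,410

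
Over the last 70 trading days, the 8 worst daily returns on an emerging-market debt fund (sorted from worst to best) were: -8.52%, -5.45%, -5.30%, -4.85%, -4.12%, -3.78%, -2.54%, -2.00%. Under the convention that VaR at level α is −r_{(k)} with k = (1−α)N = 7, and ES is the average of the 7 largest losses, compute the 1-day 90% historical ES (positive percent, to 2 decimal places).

The 7 worst returns sum to -34.56%.
ES = −(-34.56%) / 7 = 4.9371…% ≈ 4.94%.

4.94%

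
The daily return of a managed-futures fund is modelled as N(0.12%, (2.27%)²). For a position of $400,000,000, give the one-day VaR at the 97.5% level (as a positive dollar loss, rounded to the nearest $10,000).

$17,320,000

At 97.5% one-sided, z = 1.960.
VaR = −μ + z·σ = −(0.12%) + 1.960 × 2.27% = 4.329%.
On $400,000,000: 0.04329 × $400,000,000 = $17,316,000.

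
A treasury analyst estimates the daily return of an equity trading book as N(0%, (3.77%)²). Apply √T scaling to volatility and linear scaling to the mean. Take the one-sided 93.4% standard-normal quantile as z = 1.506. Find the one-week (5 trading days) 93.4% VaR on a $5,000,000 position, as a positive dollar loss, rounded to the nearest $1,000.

$635,000

σ_{5d} = 3.77% × √5 = 8.430%.
VaR = 1.506 × 8.430% = 12.696%.
On $5,000,000: 0.12696 × $5,000,000 = $634,800.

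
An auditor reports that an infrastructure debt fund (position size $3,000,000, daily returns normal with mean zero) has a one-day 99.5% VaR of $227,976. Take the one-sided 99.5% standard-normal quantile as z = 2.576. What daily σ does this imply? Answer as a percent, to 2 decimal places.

2.95%

VaR as a fraction: $227,976 / $3,000,000 = 7.599%.
σ = VaR / z = 7.599% / 2.576 = 2.950%.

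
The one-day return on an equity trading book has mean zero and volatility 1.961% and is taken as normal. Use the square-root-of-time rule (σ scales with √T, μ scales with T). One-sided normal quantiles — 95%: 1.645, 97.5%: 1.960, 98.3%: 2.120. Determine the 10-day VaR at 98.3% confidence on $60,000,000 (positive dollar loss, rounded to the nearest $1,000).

$7,888,000

σ_{10d} = 1.961% × √10 = 6.201%.
VaR = 2.120 × 6.201% = 13.146%.
On $60,000,000: 0.13146 × $60,000,000 = $7,887,600.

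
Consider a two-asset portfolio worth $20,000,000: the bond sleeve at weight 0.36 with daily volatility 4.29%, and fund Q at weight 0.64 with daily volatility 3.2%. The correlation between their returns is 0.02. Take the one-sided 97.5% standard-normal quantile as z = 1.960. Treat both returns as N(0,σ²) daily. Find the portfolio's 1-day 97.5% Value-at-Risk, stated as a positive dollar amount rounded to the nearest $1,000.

σ_p² = 0.36²·4.29² + 0.64²·3.2² + 2·0.02·0.36·0.64·4.29·3.2 = 6.7060 (%²).
σ_p = √6.7060 = 2.590%.
VaR = 1.960 × 2.590% = 5.076%; on $20,000,000 that is $1,015,200.

$1,015,000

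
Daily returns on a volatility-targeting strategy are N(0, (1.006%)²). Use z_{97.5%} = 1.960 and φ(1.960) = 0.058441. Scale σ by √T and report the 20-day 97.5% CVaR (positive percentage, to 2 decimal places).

σ_{20d} = 1.006% × √20 = 4.499%.
ES multiplier = φ(z)/(1−α) = 0.058441/0.025 = 2.338.
ES = 4.499% × 2.338 = 10.519%.

10.52%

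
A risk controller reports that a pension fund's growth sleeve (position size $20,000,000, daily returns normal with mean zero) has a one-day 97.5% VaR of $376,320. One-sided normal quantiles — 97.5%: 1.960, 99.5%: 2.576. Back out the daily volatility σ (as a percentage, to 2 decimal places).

0.96%

VaR as a fraction: $376,320 / $20,000,000 = 1.882%.
σ = VaR / z = 1.882% / 1.960 = 0.960%.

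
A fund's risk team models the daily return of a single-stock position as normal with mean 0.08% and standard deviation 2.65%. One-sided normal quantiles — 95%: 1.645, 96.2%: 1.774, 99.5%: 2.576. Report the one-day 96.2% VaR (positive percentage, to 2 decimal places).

4.62%

VaR = −μ + z·σ = −(0.08%) + 1.774 × 2.65% = 4.621%.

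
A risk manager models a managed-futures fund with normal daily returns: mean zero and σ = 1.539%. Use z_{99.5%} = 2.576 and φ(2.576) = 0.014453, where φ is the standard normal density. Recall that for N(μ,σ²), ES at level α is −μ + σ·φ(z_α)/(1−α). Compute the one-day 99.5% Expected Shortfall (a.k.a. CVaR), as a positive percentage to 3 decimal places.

Tail multiplier: φ(z)/(1−α) = 0.014453 / 0.005 = 2.891.
ES = 1.539% × 2.891 = 4.449%.

4.449%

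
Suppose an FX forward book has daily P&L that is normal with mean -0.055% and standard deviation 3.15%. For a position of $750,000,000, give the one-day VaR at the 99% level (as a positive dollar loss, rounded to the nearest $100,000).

At 99% one-sided, z = 2.326.
VaR = −μ + z·σ = −(-0.055%) + 2.326 × 3.15% = 7.382%.
On $750,000,000: 0.07382 × $750,000,000 = $55,365,000.

$55,400,000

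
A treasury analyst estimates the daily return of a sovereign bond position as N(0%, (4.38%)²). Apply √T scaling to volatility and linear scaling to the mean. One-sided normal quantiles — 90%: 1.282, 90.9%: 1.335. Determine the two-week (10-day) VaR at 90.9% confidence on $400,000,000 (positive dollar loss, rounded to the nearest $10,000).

$73,960,000

σ_{10d} = 4.38% × √10 = 13.851%.
VaR = 1.335 × 13.851% = 18.491%.
On $400,000,000: 0.18491 × $400,000,000 = $73,964,000.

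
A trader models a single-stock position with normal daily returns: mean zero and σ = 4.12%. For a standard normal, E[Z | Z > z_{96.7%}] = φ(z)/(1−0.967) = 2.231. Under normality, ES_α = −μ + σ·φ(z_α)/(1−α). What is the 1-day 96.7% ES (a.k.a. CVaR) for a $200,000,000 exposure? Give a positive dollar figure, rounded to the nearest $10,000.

ES = 4.12% × 2.231 = 9.192%.
On $200,000,000: 0.09192 × $200,000,000 = $18,384,000.

$18,380,000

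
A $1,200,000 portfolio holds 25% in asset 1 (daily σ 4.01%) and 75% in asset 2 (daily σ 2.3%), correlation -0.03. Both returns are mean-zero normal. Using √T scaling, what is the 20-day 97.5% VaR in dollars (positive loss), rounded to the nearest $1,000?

σ_p = √(0.25²·4.01² + 0.75²·2.3² + 2·-0.03·0.25·0.75·4.01·2.3) = 1.969%.
σ_{20d} = 1.969% × √20 = 8.806%.
z(97.5%) = 1.960.
VaR = 1.960 × 8.806% = 17.260%; on $1,200,000 that is $207,120.

$207,000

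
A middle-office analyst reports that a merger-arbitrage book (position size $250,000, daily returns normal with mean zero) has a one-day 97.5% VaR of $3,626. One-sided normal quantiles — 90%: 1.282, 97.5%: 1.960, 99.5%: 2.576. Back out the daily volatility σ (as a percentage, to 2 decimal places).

0.74%

VaR as a fraction: $3,626 / $250,000 = 1.450%.
σ = VaR / z = 1.450% / 1.960 = 0.740%.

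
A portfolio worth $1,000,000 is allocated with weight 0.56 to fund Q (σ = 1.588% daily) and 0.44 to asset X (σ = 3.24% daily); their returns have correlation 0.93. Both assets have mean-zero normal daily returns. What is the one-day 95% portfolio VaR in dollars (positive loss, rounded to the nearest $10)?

$37,440

σ_p² = 0.56²·1.588² + 0.44²·3.24² + 2·0.93·0.56·0.44·1.588·3.24 = 5.1812 (%²).
σ_p = √5.1812 = 2.276%.
At 95%, z = 1.645.
VaR = 1.645 × 2.276% = 3.744%; on $1,000,000 that is $37,440.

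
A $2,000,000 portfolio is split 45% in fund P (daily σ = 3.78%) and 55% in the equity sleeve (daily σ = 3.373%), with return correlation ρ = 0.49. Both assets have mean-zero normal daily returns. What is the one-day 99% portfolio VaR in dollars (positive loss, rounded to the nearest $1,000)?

σ_p² = 0.45²·3.78² + 0.55²·3.373² + 2·0.49·0.45·0.55·3.78·3.373 = 9.4275 (%²).
σ_p = √9.4275 = 3.070%.
At 99%, z = 2.326.
VaR = 2.326 × 3.070% = 7.141%; on $2,000,000 that is $142,820.

$143,000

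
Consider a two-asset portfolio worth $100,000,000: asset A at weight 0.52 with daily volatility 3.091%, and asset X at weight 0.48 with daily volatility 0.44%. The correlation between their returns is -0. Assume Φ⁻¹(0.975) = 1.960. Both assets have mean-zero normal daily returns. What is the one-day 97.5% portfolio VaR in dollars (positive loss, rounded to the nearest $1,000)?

$3,177,000

σ_p² = 0.52²·3.091² + 0.48²·0.44² + 2·-0·0.52·0.48·3.091·0.44 = 2.6281 (%²).
σ_p = √2.6281 = 1.621%.
VaR = 1.960 × 1.621% = 3.177%; on $100,000,000 that is $3,177,000.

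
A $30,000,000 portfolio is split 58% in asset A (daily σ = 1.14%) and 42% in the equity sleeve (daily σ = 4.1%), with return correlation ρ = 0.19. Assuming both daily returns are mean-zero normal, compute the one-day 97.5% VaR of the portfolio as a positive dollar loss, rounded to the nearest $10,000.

$1,150,000

σ_p² = 0.58²·1.14² + 0.42²·4.1² + 2·0.19·0.58·0.42·1.14·4.1 = 3.8351 (%²).
σ_p = √3.8351 = 1.958%.
At 97.5%, z = 1.960.
VaR = 1.960 × 1.958% = 3.838%; on $30,000,000 that is $1,151,400.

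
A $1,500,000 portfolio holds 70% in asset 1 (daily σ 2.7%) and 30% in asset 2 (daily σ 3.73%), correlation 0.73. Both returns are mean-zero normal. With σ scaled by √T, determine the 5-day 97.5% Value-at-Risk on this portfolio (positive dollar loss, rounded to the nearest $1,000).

$185,000

σ_p = √(0.7²·2.7² + 0.3²·3.73² + 2·0.73·0.7·0.3·2.7·3.73) = 2.813%.
σ_{5d} = 2.813% × √5 = 6.290%.
z(97.5%) = 1.960.
VaR = 1.960 × 6.290% = 12.328%; on $1,500,000 that is $184,920.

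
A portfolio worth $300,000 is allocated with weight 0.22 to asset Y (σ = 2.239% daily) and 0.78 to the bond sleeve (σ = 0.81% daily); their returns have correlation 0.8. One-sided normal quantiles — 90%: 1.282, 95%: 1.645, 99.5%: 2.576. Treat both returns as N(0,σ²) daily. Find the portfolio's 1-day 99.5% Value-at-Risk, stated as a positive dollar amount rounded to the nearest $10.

σ_p² = 0.22²·2.239² + 0.78²·0.81² + 2·0.8·0.22·0.78·2.239·0.81 = 1.1397 (%²).
σ_p = √1.1397 = 1.068%.
VaR = 2.576 × 1.068% = 2.751%; on $300,000 that is $8,253.

$8,250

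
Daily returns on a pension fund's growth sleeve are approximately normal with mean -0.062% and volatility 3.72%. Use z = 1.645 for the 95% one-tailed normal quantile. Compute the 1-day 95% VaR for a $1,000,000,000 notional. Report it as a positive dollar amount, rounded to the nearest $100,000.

$61,800,000

VaR = −μ + z·σ = −(-0.062%) + 1.645 × 3.72% = 6.181%.
On $1,000,000,000: 0.06181 × $1,000,000,000 = $61,810,000.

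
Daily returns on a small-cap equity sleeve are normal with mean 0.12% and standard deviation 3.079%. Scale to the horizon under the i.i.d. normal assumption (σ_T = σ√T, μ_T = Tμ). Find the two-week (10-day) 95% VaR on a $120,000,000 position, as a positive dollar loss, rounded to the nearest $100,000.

$17,800,000

At 95%, z = 1.645.
σ_{10d} = 3.079% × √10 = 9.737%; μ_{10d} = 10 × 0.12% = 1.200%.
VaR = −(1.200%) + 1.645 × 9.737% = 14.817%.
On $120,000,000: 0.14817 × $120,000,000 = $17,780,400.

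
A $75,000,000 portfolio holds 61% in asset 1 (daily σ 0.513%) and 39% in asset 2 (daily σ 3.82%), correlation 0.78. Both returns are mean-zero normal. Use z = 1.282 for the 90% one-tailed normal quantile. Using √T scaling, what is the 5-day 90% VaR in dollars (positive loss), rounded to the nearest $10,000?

$3,750,000

σ_p = √(0.61²·0.513² + 0.39²·3.82² + 2·0.78·0.61·0.39·0.513·3.82) = 1.745%.
σ_{5d} = 1.745% × √5 = 3.902%.
VaR = 1.282 × 3.902% = 5.002%; on $75,000,000 that is $3,751,500.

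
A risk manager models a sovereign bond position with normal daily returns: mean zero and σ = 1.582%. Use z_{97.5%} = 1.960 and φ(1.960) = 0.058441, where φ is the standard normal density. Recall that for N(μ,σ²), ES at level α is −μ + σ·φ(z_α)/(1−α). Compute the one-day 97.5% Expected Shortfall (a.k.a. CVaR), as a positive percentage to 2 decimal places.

3.70%

Tail multiplier: φ(z)/(1−α) = 0.058441 / 0.025 = 2.338.
ES = 1.582% × 2.338 = 3.699%.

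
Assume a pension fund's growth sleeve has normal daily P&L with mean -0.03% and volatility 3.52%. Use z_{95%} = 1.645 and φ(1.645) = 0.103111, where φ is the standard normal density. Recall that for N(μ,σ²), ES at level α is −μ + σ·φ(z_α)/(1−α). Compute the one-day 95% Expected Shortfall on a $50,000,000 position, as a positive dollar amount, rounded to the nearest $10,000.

$3,640,000

Tail multiplier: φ(z)/(1−α) = 0.103111 / 0.05 = 2.062.
ES = −(-0.03%) + 3.52% × 2.062 = 7.288%.
On $50,000,000: 0.07288 × $50,000,000 = $3,644,000.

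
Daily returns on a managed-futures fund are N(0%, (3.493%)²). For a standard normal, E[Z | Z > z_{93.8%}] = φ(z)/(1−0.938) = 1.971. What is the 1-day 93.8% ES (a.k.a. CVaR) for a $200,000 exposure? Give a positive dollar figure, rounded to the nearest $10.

ES = 3.493% × 1.971 = 6.885%.
On $200,000: 0.06885 × $200,000 = $13,770.

$13,770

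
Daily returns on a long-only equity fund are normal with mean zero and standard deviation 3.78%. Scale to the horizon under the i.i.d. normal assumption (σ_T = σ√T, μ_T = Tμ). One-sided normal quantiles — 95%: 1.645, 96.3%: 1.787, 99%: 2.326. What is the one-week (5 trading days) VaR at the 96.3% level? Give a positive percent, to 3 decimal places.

σ_{5d} = 3.78% × √5 = 8.452%.
VaR = 1.787 × 8.452% = 15.104%.

15.104%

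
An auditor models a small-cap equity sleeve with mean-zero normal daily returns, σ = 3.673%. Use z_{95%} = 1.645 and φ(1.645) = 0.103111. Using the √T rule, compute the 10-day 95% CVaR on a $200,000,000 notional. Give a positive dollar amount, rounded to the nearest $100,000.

$47,900,000

σ_{10d} = 3.673% × √10 = 11.615%.
ES multiplier = φ(z)/(1−α) = 0.103111/0.05 = 2.062.
ES = 11.615% × 2.062 = 23.950%; on $200,000,000: $47,900,000.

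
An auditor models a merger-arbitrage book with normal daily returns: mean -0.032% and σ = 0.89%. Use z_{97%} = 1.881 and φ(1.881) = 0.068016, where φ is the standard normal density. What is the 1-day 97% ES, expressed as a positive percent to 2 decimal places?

2.05%

Tail multiplier: φ(z)/(1−α) = 0.068016 / 0.03 = 2.267.
ES = −(-0.032%) + 0.89% × 2.267 = 2.050%.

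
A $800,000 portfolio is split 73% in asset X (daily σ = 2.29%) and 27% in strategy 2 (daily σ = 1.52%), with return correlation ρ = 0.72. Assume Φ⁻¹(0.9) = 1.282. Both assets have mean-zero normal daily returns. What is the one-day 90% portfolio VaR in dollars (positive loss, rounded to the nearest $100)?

$20,400

σ_p² = 0.73²·2.29² + 0.27²·1.52² + 2·0.72·0.73·0.27·2.29·1.52 = 3.9509 (%²).
σ_p = √3.9509 = 1.988%.
VaR = 1.282 × 1.988% = 2.549%; on $800,000 that is $20,392.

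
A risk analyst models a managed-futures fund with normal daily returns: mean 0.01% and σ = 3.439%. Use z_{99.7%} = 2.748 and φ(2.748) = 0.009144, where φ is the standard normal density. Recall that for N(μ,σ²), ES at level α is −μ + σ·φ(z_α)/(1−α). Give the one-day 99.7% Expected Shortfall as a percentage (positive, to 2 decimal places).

10.47%

Tail multiplier: φ(z)/(1−α) = 0.009144 / 0.003 = 3.048.
ES = −(0.01%) + 3.439% × 3.048 = 10.472%.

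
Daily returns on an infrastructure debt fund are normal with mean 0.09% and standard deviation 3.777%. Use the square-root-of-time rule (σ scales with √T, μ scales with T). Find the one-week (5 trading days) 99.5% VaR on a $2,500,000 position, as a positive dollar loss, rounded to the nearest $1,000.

At 99.5%, z = 2.576.
σ_{5d} = 3.777% × √5 = 8.446%; μ_{5d} = 5 × 0.09% = 0.450%.
VaR = −(0.450%) + 2.576 × 8.446% = 21.307%.
On $2,500,000: 0.21307 × $2,500,000 = $532,675.

$533,000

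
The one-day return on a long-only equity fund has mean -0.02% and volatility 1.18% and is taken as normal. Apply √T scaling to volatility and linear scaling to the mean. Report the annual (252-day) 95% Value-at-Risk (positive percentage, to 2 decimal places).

35.85%

At 95%, z = 1.645.
σ_{252d} = 1.18% × √252 = 18.732%; μ_{252d} = 252 × -0.02% = -5.040%.
VaR = −(-5.040%) + 1.645 × 18.732% = 35.854%.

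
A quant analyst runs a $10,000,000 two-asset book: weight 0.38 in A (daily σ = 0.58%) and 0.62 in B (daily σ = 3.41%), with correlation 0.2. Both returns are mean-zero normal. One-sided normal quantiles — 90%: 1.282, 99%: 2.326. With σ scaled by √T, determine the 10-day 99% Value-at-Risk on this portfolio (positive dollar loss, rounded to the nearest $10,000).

σ_p = √(0.38²·0.58² + 0.62²·3.41² + 2·0.2·0.38·0.62·0.58·3.41) = 2.169%.
σ_{10d} = 2.169% × √10 = 6.859%.
VaR = 2.326 × 6.859% = 15.954%; on $10,000,000 that is $1,595,400.

$1,600,000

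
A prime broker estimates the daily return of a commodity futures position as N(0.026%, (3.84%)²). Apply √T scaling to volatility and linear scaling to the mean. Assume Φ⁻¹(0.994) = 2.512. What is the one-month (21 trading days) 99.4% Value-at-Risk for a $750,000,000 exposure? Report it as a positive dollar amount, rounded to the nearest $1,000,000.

$327,000,000

σ_{21d} = 3.84% × √21 = 17.597%; μ_{21d} = 21 × 0.026% = 0.546%.
VaR = −(0.546%) + 2.512 × 17.597% = 43.658%.
On $750,000,000: 0.43658 × $750,000,000 = $327,435,000.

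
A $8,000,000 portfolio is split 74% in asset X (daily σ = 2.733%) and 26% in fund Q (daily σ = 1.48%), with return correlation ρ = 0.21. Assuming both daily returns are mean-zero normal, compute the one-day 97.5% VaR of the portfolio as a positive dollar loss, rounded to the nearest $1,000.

$335,000

σ_p² = 0.74²·2.733² + 0.26²·1.48² + 2·0.21·0.74·0.26·2.733·1.48 = 4.5651 (%²).
σ_p = √4.5651 = 2.137%.
At 97.5%, z = 1.960.
VaR = 1.960 × 2.137% = 4.189%; on $8,000,000 that is $335,120.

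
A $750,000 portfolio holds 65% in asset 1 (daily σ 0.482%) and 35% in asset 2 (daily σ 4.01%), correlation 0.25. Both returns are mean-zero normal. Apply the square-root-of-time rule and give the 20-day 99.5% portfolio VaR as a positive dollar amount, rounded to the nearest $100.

σ_p = √(0.65²·0.482² + 0.35²·4.01² + 2·0.25·0.65·0.35·0.482·4.01) = 1.513%.
σ_{20d} = 1.513% × √20 = 6.766%.
z(99.5%) = 2.576.
VaR = 2.576 × 6.766% = 17.429%; on $750,000 that is $130,717.

$130,700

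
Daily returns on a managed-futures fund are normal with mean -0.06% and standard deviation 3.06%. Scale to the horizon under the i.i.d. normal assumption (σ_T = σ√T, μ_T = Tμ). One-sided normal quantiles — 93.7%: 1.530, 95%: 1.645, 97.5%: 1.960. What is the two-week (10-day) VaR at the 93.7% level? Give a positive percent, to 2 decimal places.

σ_{10d} = 3.06% × √10 = 9.677%; μ_{10d} = 10 × -0.06% = -0.600%.
VaR = −(-0.600%) + 1.530 × 9.677% = 15.406%.

15.41%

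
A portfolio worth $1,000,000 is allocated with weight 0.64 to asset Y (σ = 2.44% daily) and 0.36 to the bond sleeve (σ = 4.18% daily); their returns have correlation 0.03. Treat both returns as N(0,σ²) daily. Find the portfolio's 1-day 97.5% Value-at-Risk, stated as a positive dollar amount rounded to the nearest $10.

$43,140

σ_p² = 0.64²·2.44² + 0.36²·4.18² + 2·0.03·0.64·0.36·2.44·4.18 = 4.8440 (%²).
σ_p = √4.8440 = 2.201%.
At 97.5%, z = 1.960.
VaR = 1.960 × 2.201% = 4.314%; on $1,000,000 that is $43,140.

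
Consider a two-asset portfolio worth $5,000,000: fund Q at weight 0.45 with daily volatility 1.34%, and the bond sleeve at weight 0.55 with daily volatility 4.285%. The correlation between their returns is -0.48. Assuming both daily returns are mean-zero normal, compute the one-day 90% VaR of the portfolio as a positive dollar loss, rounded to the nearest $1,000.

σ_p² = 0.45²·1.34² + 0.55²·4.285² + 2·-0.48·0.45·0.55·1.34·4.285 = 4.5536 (%²).
σ_p = √4.5536 = 2.134%.
At 90%, z = 1.282.
VaR = 1.282 × 2.134% = 2.736%; on $5,000,000 that is $136,800.

$137,000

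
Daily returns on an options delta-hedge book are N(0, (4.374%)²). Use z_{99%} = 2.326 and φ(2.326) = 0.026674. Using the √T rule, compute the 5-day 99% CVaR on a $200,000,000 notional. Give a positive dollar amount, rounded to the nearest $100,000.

σ_{5d} = 4.374% × √5 = 9.781%.
ES multiplier = φ(z)/(1−α) = 0.026674/0.01 = 2.667.
ES = 9.781% × 2.667 = 26.086%; on $200,000,000: $52,172,000.

$52,200,000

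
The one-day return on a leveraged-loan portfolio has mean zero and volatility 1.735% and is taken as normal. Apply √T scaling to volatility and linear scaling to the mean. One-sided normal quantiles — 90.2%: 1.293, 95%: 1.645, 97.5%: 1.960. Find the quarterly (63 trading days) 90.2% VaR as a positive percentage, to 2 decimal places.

17.81%

σ_{63d} = 1.735% × √63 = 13.771%.
VaR = 1.293 × 13.771% = 17.806%.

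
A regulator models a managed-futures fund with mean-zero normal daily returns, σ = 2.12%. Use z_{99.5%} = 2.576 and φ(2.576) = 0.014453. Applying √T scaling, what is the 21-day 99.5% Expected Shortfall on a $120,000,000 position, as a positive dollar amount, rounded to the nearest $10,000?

$33,700,000

σ_{21d} = 2.12% × √21 = 9.715%.
ES multiplier = φ(z)/(1−α) = 0.014453/0.005 = 2.891.
ES = 9.715% × 2.891 = 28.086%; on $120,000,000: $33,703,200.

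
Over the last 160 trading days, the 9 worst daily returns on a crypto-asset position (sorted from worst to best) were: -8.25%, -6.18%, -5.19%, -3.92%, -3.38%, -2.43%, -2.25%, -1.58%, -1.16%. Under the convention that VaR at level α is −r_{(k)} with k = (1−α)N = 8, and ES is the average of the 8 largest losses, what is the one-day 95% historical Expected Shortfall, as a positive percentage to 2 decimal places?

4.15%

The 8 worst returns sum to -33.18%.
ES = −(-33.18%) / 8 = 4.1475% ≈ 4.15%.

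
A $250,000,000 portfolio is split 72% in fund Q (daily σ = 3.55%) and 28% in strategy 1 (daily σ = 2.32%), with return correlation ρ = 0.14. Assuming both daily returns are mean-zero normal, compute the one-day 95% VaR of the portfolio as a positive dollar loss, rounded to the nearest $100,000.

$11,200,000

σ_p² = 0.72²·3.55² + 0.28²·2.32² + 2·0.14·0.72·0.28·3.55·2.32 = 7.4200 (%²).
σ_p = √7.4200 = 2.724%.
At 95%, z = 1.645.
VaR = 1.645 × 2.724% = 4.481%; on $250,000,000 that is $11,202,500.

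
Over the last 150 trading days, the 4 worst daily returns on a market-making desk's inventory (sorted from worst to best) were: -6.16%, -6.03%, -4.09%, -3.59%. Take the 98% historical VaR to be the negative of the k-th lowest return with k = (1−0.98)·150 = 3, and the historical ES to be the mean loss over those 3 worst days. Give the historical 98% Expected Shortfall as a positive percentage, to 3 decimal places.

The 3 worst returns sum to -16.28%.
ES = −(-16.28%) / 3 = 5.4266…% ≈ 5.427%.

5.427%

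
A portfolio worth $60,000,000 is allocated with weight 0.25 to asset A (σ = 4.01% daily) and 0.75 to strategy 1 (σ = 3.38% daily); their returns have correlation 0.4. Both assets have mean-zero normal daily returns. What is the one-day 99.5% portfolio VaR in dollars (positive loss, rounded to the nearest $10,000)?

$4,750,000

σ_p² = 0.25²·4.01² + 0.75²·3.38² + 2·0.4·0.25·0.75·4.01·3.38 = 9.4643 (%²).
σ_p = √9.4643 = 3.076%.
At 99.5%, z = 2.576.
VaR = 2.576 × 3.076% = 7.924%; on $60,000,000 that is $4,754,400.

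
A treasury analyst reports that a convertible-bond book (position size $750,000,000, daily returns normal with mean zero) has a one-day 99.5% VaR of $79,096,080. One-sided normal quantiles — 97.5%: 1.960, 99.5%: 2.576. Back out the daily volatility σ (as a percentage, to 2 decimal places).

VaR as a fraction: $79,096,080 / $750,000,000 = 10.546%.
σ = VaR / z = 10.546% / 2.576 = 4.094%.

4.09%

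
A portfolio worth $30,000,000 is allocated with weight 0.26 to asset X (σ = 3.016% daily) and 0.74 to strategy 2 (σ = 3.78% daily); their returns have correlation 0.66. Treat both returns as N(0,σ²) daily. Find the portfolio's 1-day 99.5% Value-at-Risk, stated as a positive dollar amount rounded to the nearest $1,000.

σ_p² = 0.26²·3.016² + 0.74²·3.78² + 2·0.66·0.26·0.74·3.016·3.78 = 11.3346 (%²).
σ_p = √11.3346 = 3.367%.
At 99.5%, z = 2.576.
VaR = 2.576 × 3.367% = 8.673%; on $30,000,000 that is $2,601,900.

$2,602,000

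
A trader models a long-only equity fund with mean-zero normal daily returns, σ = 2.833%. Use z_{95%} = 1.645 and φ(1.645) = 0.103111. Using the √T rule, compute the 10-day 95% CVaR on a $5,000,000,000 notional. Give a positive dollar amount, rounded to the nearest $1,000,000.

σ_{10d} = 2.833% × √10 = 8.959%.
ES multiplier = φ(z)/(1−α) = 0.103111/0.05 = 2.062.
ES = 8.959% × 2.062 = 18.473%; on $5,000,000,000: $923,650,000.

$924,000,000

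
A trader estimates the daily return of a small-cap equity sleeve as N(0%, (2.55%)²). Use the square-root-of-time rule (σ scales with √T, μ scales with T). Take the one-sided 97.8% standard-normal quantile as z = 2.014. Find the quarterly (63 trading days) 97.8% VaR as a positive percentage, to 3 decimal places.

40.763%

σ_{63d} = 2.55% × √63 = 20.240%.
VaR = 2.014 × 20.240% = 40.763%.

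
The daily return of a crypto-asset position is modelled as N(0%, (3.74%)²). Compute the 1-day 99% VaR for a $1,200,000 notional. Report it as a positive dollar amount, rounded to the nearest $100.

$104,400

At 99% one-sided, z = 2.326.
VaR = z·σ = 2.326 × 3.74% = 8.699%.
On $1,200,000: 0.08699 × $1,200,000 = $104,388.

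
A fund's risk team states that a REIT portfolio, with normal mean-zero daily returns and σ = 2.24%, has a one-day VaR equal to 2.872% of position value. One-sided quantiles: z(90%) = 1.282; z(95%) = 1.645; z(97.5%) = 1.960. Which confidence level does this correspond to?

Implied z = VaR/σ = 2.872 / 2.24 = 1.282.
This matches z(90%) = 1.282.

90%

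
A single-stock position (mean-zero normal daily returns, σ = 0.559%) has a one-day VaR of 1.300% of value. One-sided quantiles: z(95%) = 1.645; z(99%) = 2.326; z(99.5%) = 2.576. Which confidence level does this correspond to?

Implied z = VaR/σ = 1.300 / 0.559 = 2.326.
This matches z(99%) = 2.326.

99%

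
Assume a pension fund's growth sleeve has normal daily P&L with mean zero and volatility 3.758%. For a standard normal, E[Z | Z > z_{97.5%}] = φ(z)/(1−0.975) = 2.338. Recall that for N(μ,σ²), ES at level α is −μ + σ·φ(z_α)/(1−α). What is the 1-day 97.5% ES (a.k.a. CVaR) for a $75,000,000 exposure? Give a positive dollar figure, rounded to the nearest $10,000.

$6,590,000

ES = 3.758% × 2.338 = 8.786%.
On $75,000,000: 0.08786 × $75,000,000 = $6,589,500.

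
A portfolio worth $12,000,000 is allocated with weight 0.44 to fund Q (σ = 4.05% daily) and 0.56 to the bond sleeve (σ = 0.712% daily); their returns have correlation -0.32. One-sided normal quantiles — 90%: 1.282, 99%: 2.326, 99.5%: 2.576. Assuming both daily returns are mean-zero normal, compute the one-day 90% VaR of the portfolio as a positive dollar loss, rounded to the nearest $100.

σ_p² = 0.44²·4.05² + 0.56²·0.712² + 2·-0.32·0.44·0.56·4.05·0.712 = 2.8798 (%²).
σ_p = √2.8798 = 1.697%.
VaR = 1.282 × 1.697% = 2.176%; on $12,000,000 that is $261,120.

$261,100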